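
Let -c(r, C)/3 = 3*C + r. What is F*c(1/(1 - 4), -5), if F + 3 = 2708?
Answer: 124430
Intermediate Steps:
F = 2705 (F = -3 + 2708 = 2705)
c(r, C) = -9*C - 3*r (c(r, C) = -3*(3*C + r) = -3*(r + 3*C) = -9*C - 3*r)
F*c(1/(1 - 4), -5) = 2705*(-9*(-5) - 3/(1 - 4)) = 2705*(45 - 3/(-3)) = 2705*(45 - 3*(-⅓)) = 2705*(45 + 1) = 2705*46 = 124430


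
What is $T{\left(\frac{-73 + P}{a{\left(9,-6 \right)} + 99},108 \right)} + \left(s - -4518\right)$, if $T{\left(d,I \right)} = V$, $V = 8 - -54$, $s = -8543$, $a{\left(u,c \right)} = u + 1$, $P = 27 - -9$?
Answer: $-3963$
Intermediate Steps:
$P = 36$ ($P = 27 + 9 = 36$)
$a{\left(u,c \right)} = 1 + u$
$V = 62$ ($V = 8 + 54 = 62$)
$T{\left(d,I \right)} = 62$
$T{\left(\frac{-73 + P}{a{\left(9,-6 \right)} + 99},108 \right)} + \left(s - -4518\right) = 62 - 4025 = -3963$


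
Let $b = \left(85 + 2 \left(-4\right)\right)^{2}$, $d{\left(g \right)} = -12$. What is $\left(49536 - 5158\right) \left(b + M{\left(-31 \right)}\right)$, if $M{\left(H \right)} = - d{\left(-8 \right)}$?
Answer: $263649698$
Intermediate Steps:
$M{\left(H \right)} = 12$ ($M{\left(H \right)} = \left(-1\right) \left(-12\right) = 12$)
$b = 5929$ ($b = \left(85 - 8\right)^{2} = 77^{2} = 5929$)
$\left(49536 - 5158\right) \left(b + M{\left(-31 \right)}\right) = \left(49536 - 5158\right) \left(5929 + 12\right) = 44378 \cdot 5941 = 263649698$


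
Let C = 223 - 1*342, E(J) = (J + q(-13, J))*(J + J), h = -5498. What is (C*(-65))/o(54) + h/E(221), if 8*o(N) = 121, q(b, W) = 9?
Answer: 3145027771/6150430 ≈ 511.35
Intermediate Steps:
o(N) = 121/8 (o(N) = (1/8)*121 = 121/8)
E(J) = 2*J*(9 + J) (E(J) = (J + 9)*(J + J) = (9 + J)*(2*J) = 2*J*(9 + J))
C = -119 (C = 223 - 342 = -119)
(C*(-65))/o(54) + h/E(221) = (-119*(-65))/(121/8) - 5498*1/(442*(9 + 221)) = 7735*(8/121) - 5498/(2*221*230) = 61880/121 - 5498/101660 = 61880/121 - 5498*1/101660 = 61880/121 - 2749/50830 = 3145027771/6150430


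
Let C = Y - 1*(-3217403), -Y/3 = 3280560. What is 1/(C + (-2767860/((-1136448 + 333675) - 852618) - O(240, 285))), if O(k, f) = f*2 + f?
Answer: -551797/3655727039584 ≈ -1.5094e-7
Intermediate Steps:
O(k, f) = 3*f (O(k, f) = 2*f + f = 3*f)
Y = -9841680 (Y = -3*3280560 = -9841680)
C = -6624277 (C = -9841680 - 1*(-3217403) = -9841680 + 3217403 = -6624277)
1/(C + (-2767860/((-1136448 + 333675) - 852618) - O(240, 285))) = 1/(-6624277 + (-2767860/((-1136448 + 333675) - 852618) - 3*285)) = 1/(-6624277 + (-2767860/(-802773 - 852618) - 1*855)) = 1/(-6624277 + (-2767860/(-1655391) - 855)) = 1/(-6624277 + (-2767860*(-1/1655391) - 855)) = 1/(-6624277 + (922620/551797 - 855)) = 1/(-6624277 - 470863815/551797) = 1/(-3655727039584/551797) = -551797/3655727039584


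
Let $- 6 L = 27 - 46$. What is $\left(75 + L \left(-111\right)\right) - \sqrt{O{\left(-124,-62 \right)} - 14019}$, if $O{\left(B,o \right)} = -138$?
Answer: $- \frac{553}{2} - 33 i \sqrt{13} \approx -276.5 - 118.98 i$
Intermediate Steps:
$L = \frac{19}{6}$ ($L = - \frac{27 - 46}{6} = \left(- \frac{1}{6}\right) \left(-19\right) = \frac{19}{6} \approx 3.1667$)
$\left(75 + L \left(-111\right)\right) - \sqrt{O{\left(-124,-62 \right)} - 14019} = \left(75 + \frac{19}{6} \left(-111\right)\right) - \sqrt{-138 - 14019} = \left(75 - \frac{703}{2}\right) - \sqrt{-14157} = - \frac{553}{2} - 33 i \sqrt{13}$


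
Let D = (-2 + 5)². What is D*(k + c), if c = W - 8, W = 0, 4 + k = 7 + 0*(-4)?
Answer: -45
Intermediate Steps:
k = 3 (k = -4 + (7 + 0*(-4)) = -4 + (7 + 0) = -4 + 7 = 3)
D = 9 (D = 3² = 9)
c = -8 (c = 0 - 8 = -8)
D*(k + c) = 9*(3 - 8) = 9*(-5) = -45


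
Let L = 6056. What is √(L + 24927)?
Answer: √30983 ≈ 176.02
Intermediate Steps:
√(L + 24927) = √(6056 + 24927) = √30983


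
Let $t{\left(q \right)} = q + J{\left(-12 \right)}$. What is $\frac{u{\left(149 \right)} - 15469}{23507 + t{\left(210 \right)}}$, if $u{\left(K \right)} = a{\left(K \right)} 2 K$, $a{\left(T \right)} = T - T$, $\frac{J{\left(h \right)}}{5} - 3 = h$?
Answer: $- \frac{15469}{23672} \approx -0.65347$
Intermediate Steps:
$J{\left(h \right)} = 15 + 5 h$
$t{\left(q \right)} = -45 + q$ ($t{\left(q \right)} = q + \left(15 + 5 \left(-12\right)\right) = q + \left(15 - 60\right) = q - 45 = -45 + q$)
$a{\left(T \right)} = 0$
$u{\left(K \right)} = 0$ ($u{\left(K \right)} = 0 \cdot 2 K = 0 K = 0$)
$\frac{u{\left(149 \right)} - 15469}{23507 + t{\left(210 \right)}} = \frac{0 - 15469}{23507 + \left(-45 + 210\right)} = - \frac{15469}{23507 + 165} = - \frac{15469}{23672}$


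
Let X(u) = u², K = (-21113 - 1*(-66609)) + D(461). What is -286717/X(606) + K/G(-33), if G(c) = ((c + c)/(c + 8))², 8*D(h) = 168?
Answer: 24180385864/3702963 ≈ 6530.0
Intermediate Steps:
D(h) = 21 (D(h) = (⅛)*168 = 21)
K = 45517 (K = (-21113 - 1*(-66609)) + 21 = (-21113 + 66609) + 21 = 45496 + 21 = 45517)
G(c) = 4*c²/(8 + c)² (G(c) = ((2*c)/(8 + c))² = (2*c/(8 + c))² = 4*c²/(8 + c)²)
-286717/X(606) + K/G(-33) = -286717/(606²) + 45517/((4*(-33)²/(8 - 33)²)) = -286717/367236 + 45517/((4*1089/(-25)²)) = -286717*1/367236 + 45517/((4*1089*(1/625))) = -286717/367236 + 45517/(4356/625) = -286717/367236 + 45517*(625/4356) = -286717/367236 + 28448125/4356 = 24180385864/3702963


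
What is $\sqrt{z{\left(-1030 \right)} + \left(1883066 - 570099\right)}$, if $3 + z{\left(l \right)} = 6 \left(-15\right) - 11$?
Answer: $\sqrt{1312863} \approx 1145.8$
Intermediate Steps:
$z{\left(l \right)} = -104$ ($z{\left(l \right)} = -3 + \left(6 \left(-15\right) - 11\right) = -3 - 101 = -104$)
$\sqrt{z{\left(-1030 \right)} + \left(1883066 - 570099\right)} = \sqrt{-104 + \left(1883066 - 570099\right)} = \sqrt{-104 + 1312967} = \sqrt{1312863}$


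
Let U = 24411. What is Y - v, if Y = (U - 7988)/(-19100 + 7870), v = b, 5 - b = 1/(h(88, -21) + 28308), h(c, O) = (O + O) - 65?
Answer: -2046619943/316697230 ≈ -6.4624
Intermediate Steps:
h(c, O) = -65 + 2*O (h(c, O) = 2*O - 65 = -65 + 2*O)
b = 141004/28201 (b = 5 - 1/((-65 + 2*(-21)) + 28308) = 5 - 1/((-65 - 42) + 28308) = 5 - 1/(-107 + 28308) = 5 - 1/28201 = 141004/28201 ≈ 5.0000)
v = 141004/28201 ≈ 5.0000
Y = -16423/11230 (Y = (24411 - 7988)/(-19100 + 7870) = 16423/(-11230) = 16423*(-1/11230) = -16423/11230 ≈ -1.4624)
Y - v = -16423/11230 - 1*141004/28201 = -16423/11230 - 141004/28201 = -2046619943/316697230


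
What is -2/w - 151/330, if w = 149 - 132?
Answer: -3227/5610 ≈ -0.57522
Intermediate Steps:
w = 17
-2/w - 151/330 = -2/17 - 151/330 = -3227/5610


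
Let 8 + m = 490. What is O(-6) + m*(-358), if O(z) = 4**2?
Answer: -172540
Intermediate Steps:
O(z) = 16
m = 482 (m = -8 + 490 = 482)
O(-6) + m*(-358) = 16 + 482*(-358) = 16 - 172556 = -172540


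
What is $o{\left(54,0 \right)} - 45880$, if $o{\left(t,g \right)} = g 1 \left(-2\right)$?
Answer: $-45880$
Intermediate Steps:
$o{\left(t,g \right)} = - 2 g$ ($o{\left(t,g \right)} = g \left(-2\right) = - 2 g$)
$o{\left(54,0 \right)} - 45880 = \left(-2\right) 0 - 45880 = 0 - 45880 = -45880$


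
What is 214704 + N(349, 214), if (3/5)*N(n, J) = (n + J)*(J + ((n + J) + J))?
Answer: 3433777/3 ≈ 1.1446e+6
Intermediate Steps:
N(n, J) = 5*(J + n)*(n + 3*J)/3 (N(n, J) = 5*((n + J)*(J + ((n + J) + J)))/3 = 5*((J + n)*(J + ((J + n) + J)))/3 = 5*((J + n)*(J + (n + 2*J)))/3 = 5*((J + n)*(n + 3*J))/3 = 5*(J + n)*(n + 3*J)/3)
214704 + N(349, 214) = 214704 + (5*214**2 + (5/3)*349**2 + (20/3)*214*349) = 214704 + (5*45796 + (5/3)*121801 + 1493720/3) = 214704 + (228980 + 609005/3 + 1493720/3) = 214704 + 2789665/3 = 3433777/3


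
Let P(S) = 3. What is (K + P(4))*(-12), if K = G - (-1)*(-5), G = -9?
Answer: 132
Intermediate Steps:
K = -14 (K = -9 - (-1)*(-5) = -9 - 1*5 = -9 - 5 = -14)
(K + P(4))*(-12) = (-14 + 3)*(-12) = -11*(-12) = 132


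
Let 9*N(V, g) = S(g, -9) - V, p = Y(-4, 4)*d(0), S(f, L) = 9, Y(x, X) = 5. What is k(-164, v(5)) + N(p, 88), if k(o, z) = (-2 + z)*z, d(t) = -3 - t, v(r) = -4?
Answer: 80/3 ≈ 26.667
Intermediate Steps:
p = -15 (p = 5*(-3 - 1*0) = 5*(-3 + 0) = 5*(-3) = -15)
k(o, z) = z*(-2 + z)
N(V, g) = 1 - V/9 (N(V, g) = (9 - V)/9 = 1 - V/9)
k(-164, v(5)) + N(p, 88) = -4*(-2 - 4) + (1 - ⅑*(-15)) = -4*(-6) + (1 + 5/3) = 24 + 8/3 = 80/3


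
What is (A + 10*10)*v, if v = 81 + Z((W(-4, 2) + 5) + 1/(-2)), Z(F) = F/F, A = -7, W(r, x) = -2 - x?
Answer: 7626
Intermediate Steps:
Z(F) = 1
v = 82 (v = 81 + 1 = 82)
(A + 10*10)*v = (-7 + 10*10)*82 = (-7 + 100)*82 = 93*82 = 7626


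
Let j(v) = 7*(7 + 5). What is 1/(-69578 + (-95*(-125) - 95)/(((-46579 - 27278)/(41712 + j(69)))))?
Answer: -24619/1877059742 ≈ -1.3116e-5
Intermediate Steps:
j(v) = 84 (j(v) = 7*12 = 84)
1/(-69578 + (-95*(-125) - 95)/(((-46579 - 27278)/(41712 + j(69))))) = 1/(-69578 + (-95*(-125) - 95)/(((-46579 - 27278)/(41712 + 84)))) = 1/(-69578 + (11875 - 95)/((-73857/41796))) = 1/(-69578 + 11780/((-73857*1/41796))) = 1/(-69578 + 11780/(-24619/13932)) = 1/(-69578 + 11780*(-13932/24619)) = 1/(-69578 - 164118960/24619) = 1/(-1877059742/24619) = -24619/1877059742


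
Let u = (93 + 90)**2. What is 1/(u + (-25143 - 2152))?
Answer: 1/6194 ≈ 0.00016145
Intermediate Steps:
u = 33489 (u = 183**2 = 33489)
1/(u + (-25143 - 2152)) = 1/(33489 + (-25143 - 2152)) = 1/(33489 - 27295) = 1/6194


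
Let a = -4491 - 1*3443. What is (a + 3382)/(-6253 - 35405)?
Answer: 2276/20829 ≈ 0.10927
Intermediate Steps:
a = -7934 (a = -4491 - 3443 = -7934)
(a + 3382)/(-6253 - 35405) = (-7934 + 3382)/(-6253 - 35405) = -4552/(-41658) = -4552*(-1/41658) = 2276/20829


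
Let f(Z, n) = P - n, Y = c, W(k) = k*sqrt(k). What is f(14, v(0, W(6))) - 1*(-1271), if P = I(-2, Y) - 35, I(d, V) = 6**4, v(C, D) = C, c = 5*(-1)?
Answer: 2532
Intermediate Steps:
c = -5
W(k) = k**(3/2)
Y = -5
I(d, V) = 1296
P = 1261 (P = 1296 - 35 = 1261)
f(Z, n) = 1261 - n
f(14, v(0, W(6))) - 1*(-1271) = (1261 - 1*0) - 1*(-1271) = (1261 + 0) + 1271 = 1261 + 1271 = 2532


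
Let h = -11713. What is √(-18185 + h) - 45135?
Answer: -45135 + 3*I*√3322 ≈ -45135.0 + 172.91*I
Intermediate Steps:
√(-18185 + h) - 45135 = √(-18185 - 11713) - 45135 = √(-29898) - 45135 = 3*I*√3322 - 45135 = -45135 + 3*I*√3322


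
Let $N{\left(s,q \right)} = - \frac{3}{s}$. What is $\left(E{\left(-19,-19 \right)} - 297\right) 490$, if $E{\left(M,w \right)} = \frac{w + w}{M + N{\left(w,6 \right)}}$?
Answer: $- \frac{25872980}{179} \approx -1.4454 \cdot 10^{5}$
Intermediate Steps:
$E{\left(M,w \right)} = \frac{2 w}{M - \frac{3}{w}}$ ($E{\left(M,w \right)} = \frac{w + w}{M - \frac{3}{w}} = \frac{2 w}{M - \frac{3}{w}}$)
$\left(E{\left(-19,-19 \right)} - 297\right) 490 = \left(\frac{2 \left(-19\right)^{2}}{-3 - -361} - 297\right) 490 = \left(2 \cdot 361 \frac{1}{-3 + 361} - 297\right) 490 = \left(2 \cdot 361 \cdot \frac{1}{358} - 297\right) 490 = \left(\frac{361}{179} - 297\right) 490 = \left(- \frac{52802}{179}\right) 490 = - \frac{25872980}{179}$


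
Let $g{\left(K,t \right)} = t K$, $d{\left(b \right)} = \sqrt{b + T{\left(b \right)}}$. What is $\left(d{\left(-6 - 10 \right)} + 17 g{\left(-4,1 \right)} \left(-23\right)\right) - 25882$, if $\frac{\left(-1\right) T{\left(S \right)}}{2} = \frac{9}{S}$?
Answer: $-24318 + \frac{i \sqrt{238}}{4} \approx -24318.0 + 3.8568 i$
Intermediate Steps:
$T{\left(S \right)} = - \frac{18}{S}$ ($T{\left(S \right)} = - 2 \frac{9}{S} = - \frac{18}{S}$)
$d{\left(b \right)} = \sqrt{b - \frac{18}{b}}$
$g{\left(K,t \right)} = K t$
$\left(d{\left(-6 - 10 \right)} + 17 g{\left(-4,1 \right)} \left(-23\right)\right) - 25882 = \left(\sqrt{\left(-6 - 10\right) - \frac{18}{-6 - 10}} + 17 \left(\left(-4\right) 1\right) \left(-23\right)\right) - 25882 = \left(\sqrt{\left(-6 - 10\right) - \frac{18}{-6 - 10}} + 17 \left(-4\right) \left(-23\right)\right) - 25882 = \left(\sqrt{-16 - \frac{18}{-16}} - -1564\right) - 25882 = \left(\sqrt{-16 - - \frac{9}{8}} + 1564\right) - 25882 = \left(\sqrt{-16 + \frac{9}{8}} + 1564\right) - 25882 = \left(\sqrt{- \frac{119}{8}} + 1564\right) - 25882 = \left(\frac{i \sqrt{238}}{4} + 1564\right) - 25882 = \left(1564 + \frac{i \sqrt{238}}{4}\right) - 25882 = -24318 + \frac{i \sqrt{238}}{4}$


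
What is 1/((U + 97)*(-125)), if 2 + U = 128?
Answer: -1/27875 ≈ -3.5874e-5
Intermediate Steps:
U = 126 (U = -2 + 128 = 126)
1/((U + 97)*(-125)) = 1/((126 + 97)*(-125)) = 1/(223*(-125)) = 1/(-27875) = -1/27875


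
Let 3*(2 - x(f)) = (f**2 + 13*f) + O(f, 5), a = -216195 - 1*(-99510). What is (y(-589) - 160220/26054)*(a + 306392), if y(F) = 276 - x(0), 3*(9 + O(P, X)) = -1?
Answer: 841183494436/16749 ≈ 5.0223e+7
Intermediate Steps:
a = -116685 (a = -216195 + 99510 = -116685)
O(P, X) = -28/3 (O(P, X) = -9 + (1/3)*(-1) = -9 - 1/3 = -28/3)
x(f) = 46/9 - 13*f/3 - f**2/3 (x(f) = 2 - ((f**2 + 13*f) - 28/3)/3 = 2 - (-28/3 + f**2 + 13*f)/3 = 2 + (28/9 - 13*f/3 - f**2/3) = 46/9 - 13*f/3 - f**2/3)
y(F) = 2438/9 (y(F) = 276 - (46/9 - 13/3*0 - 1/3*0**2) = 276 - (46/9 + 0 - 1/3*0) = 276 - (46/9 + 0 + 0) = 276 - 1*46/9 = 276 - 46/9 = 2438/9)
(y(-589) - 160220/26054)*(a + 306392) = (2438/9 - 160220/26054)*(-116685 + 306392) = (2438/9 - 160220*1/26054)*189707 = (2438/9 - 80110/13027)*189707 = (31038836/117243)*189707 = 841183494436/16749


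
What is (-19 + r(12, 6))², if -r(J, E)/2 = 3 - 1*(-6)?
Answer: 1369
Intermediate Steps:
r(J, E) = -18 (r(J, E) = -2*(3 - 1*(-6)) = -2*(3 + 6) = -2*9 = -18)
(-19 + r(12, 6))² = (-19 - 18)² = (-37)² = 1369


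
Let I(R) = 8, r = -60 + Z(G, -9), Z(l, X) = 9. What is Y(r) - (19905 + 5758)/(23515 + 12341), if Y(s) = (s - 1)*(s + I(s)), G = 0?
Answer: 80148353/35856 ≈ 2235.3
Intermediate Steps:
r = -51 (r = -60 + 9 = -51)
Y(s) = (-1 + s)*(8 + s) (Y(s) = (s - 1)*(s + 8) = (-1 + s)*(8 + s))
Y(r) - (19905 + 5758)/(23515 + 12341) = (-8 + (-51)² + 7*(-51)) - (19905 + 5758)/(23515 + 12341) = (-8 + 2601 - 357) - 25663/35856 = 2236 - 25663/35856 = 80148353/35856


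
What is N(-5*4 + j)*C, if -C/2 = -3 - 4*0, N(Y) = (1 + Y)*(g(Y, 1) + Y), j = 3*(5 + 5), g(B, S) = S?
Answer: 726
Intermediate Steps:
j = 30 (j = 3*10 = 30)
N(Y) = (1 + Y)² (N(Y) = (1 + Y)*(1 + Y) = (1 + Y)²)
C = 6 (C = -2*(-3 - 4*0) = -2*(-3 + 0) = -2*(-3) = 6)
N(-5*4 + j)*C = (1 + (-5*4 + 30)² + 2*(-5*4 + 30))*6 = (1 + (-20 + 30)² + 2*(-20 + 30))*6 = (1 + 10² + 2*10)*6 = (1 + 100 + 20)*6 = 121*6 = 726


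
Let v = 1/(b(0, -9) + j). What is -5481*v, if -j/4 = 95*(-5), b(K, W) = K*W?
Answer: -5481/1900 ≈ -2.8847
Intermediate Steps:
j = 1900 (j = -380*(-5) = -4*(-475) = 1900)
v = 1/1900 (v = 1/(0*(-9) + 1900) = 1/(0 + 1900) = 1/1900 ≈ 0.00052632)
-5481*v = -5481*1/1900 = -5481/1900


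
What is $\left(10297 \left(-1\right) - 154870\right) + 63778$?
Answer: $-101389$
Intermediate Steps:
$\left(10297 \left(-1\right) - 154870\right) + 63778 = \left(-10297 - 154870\right) + 63778 = -165167 + 63778 = -101389$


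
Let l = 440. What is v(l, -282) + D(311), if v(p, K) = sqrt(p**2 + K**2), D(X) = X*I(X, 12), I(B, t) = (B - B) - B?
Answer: -96721 + 2*sqrt(68281) ≈ -96198.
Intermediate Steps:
I(B, t) = -B (I(B, t) = 0 - B = -B)
D(X) = -X**2 (D(X) = X*(-X) = -X**2)
v(p, K) = sqrt(K**2 + p**2)
v(l, -282) + D(311) = sqrt((-282)**2 + 440**2) - 1*311**2 = sqrt(79524 + 193600) - 1*96721 = sqrt(273124) - 96721 = 2*sqrt(68281) - 96721 = -96721 + 2*sqrt(68281)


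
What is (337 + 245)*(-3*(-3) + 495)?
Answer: 293328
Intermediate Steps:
(337 + 245)*(-3*(-3) + 495) = 582*(9 + 495) = 582*504 = 293328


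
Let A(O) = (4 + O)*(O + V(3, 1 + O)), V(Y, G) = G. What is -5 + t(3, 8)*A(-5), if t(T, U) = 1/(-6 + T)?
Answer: -8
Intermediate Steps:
A(O) = (1 + 2*O)*(4 + O) (A(O) = (4 + O)*(O + (1 + O)) = (4 + O)*(1 + 2*O) = (1 + 2*O)*(4 + O))
-5 + t(3, 8)*A(-5) = -5 + (4 + 2*(-5)² + 9*(-5))/(-6 + 3) = -5 + (4 + 2*25 - 45)/(-3) = -5 - (4 + 50 - 45)/3 = -5 - ⅓*9 = -5 - 3 = -8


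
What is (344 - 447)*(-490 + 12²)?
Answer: 35638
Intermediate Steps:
(344 - 447)*(-490 + 12²) = -103*(-490 + 144) = -103*(-346) = 35638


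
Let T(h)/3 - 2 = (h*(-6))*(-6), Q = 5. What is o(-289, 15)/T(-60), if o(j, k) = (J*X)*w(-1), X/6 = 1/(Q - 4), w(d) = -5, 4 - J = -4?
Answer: 40/1079 ≈ 0.037071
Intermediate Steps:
J = 8 (J = 4 - 1*(-4) = 4 + 4 = 8)
X = 6 (X = 6/(5 - 4) = 6/1 = 6*1 = 6)
T(h) = 6 + 108*h (T(h) = 6 + 3*((h*(-6))*(-6)) = 6 + 3*(-6*h*(-6)) = 6 + 3*(36*h) = 6 + 108*h)
o(j, k) = -240 (o(j, k) = (8*6)*(-5) = 48*(-5) = -240)
o(-289, 15)/T(-60) = -240/(6 + 108*(-60)) = -240/(6 - 6480) = -240/(-6474) = -240*(-1/6474) = 40/1079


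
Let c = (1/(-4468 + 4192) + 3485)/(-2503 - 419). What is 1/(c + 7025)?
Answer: 806472/5664503941 ≈ 0.00014237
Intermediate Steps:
c = -961859/806472 (c = (1/(-276) + 3485)/(-2922) = (-1/276 + 3485)*(-1/2922) = (961859/276)*(-1/2922) = -961859/806472 ≈ -1.1927)
1/(c + 7025) = 1/(-961859/806472 + 7025) = 1/(5664503941/806472) = 806472/5664503941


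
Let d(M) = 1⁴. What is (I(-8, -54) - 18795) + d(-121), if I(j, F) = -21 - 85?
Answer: -18900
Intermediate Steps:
I(j, F) = -106
d(M) = 1
(I(-8, -54) - 18795) + d(-121) = (-106 - 18795) + 1 = -18901 + 1 = -18900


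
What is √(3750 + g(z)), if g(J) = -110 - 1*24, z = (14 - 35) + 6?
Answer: 4*√226 ≈ 60.133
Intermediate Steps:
z = -15 (z = -21 + 6 = -15)
g(J) = -134 (g(J) = -110 - 24 = -134)
√(3750 + g(z)) = √(3750 - 134) = √3616 = 4*√226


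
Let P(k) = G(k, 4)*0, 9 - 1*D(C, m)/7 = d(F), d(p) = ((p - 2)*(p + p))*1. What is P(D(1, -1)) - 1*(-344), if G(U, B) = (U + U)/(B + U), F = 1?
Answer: 344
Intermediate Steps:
d(p) = 2*p*(-2 + p) (d(p) = ((-2 + p)*(2*p))*1 = (2*p*(-2 + p))*1 = 2*p*(-2 + p))
D(C, m) = 77 (D(C, m) = 63 - 14*(-2 + 1) = 63 - 14*(-1) = 63 - 7*(-2) = 63 + 14 = 77)
G(U, B) = 2*U/(B + U) (G(U, B) = (2*U)/(B + U) = 2*U/(B + U))
P(k) = 0 (P(k) = (2*k/(4 + k))*0 = 0)
P(D(1, -1)) - 1*(-344) = 0 - 1*(-344) = 0 + 344 = 344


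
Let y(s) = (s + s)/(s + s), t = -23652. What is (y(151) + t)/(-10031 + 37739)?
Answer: -23651/27708 ≈ -0.85358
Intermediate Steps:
y(s) = 1 (y(s) = (2*s)/((2*s)) = (2*s)*(1/(2*s)) = 1)
(y(151) + t)/(-10031 + 37739) = (1 - 23652)/(-10031 + 37739) = -23651/27708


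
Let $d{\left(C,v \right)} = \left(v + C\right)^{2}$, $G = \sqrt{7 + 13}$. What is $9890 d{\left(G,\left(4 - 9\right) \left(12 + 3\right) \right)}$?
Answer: $55829050 - 2967000 \sqrt{5} \approx 4.9195 \cdot 10^{7}$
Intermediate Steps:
$G = 2 \sqrt{5}$ ($G = \sqrt{20} = 2 \sqrt{5} \approx 4.4721$)
$d{\left(C,v \right)} = \left(C + v\right)^{2}$
$9890 d{\left(G,\left(4 - 9\right) \left(12 + 3\right) \right)} = 9890 \left(2 \sqrt{5} + \left(4 - 9\right) \left(12 + 3\right)\right)^{2} = 9890 \left(2 \sqrt{5} - 75\right)^{2} = 9890 \left(-75 + 2 \sqrt{5}\right)^{2}$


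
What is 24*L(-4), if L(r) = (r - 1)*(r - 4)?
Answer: 960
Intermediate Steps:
L(r) = (-1 + r)*(-4 + r)
24*L(-4) = 24*(4 + (-4)² - 5*(-4)) = 24*(4 + 16 + 20) = 24*40 = 960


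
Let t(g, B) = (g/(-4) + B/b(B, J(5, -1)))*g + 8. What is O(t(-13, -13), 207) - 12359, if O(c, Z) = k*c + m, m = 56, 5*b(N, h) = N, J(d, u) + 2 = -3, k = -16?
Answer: -10715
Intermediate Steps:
J(d, u) = -5 (J(d, u) = -2 - 3 = -5)
b(N, h) = N/5
t(g, B) = 8 + g*(5 - g/4) (t(g, B) = (g/(-4) + B/((B/5)))*g + 8 = (g*(-¼) + B*(5/B))*g + 8 = (-g/4 + 5)*g + 8 = (5 - g/4)*g + 8 = g*(5 - g/4) + 8 = 8 + g*(5 - g/4))
O(c, Z) = 56 - 16*c (O(c, Z) = -16*c + 56 = 56 - 16*c)
O(t(-13, -13), 207) - 12359 = (56 - 16*(8 + 5*(-13) - ¼*(-13)²)) - 12359 = (56 - 16*(8 - 65 - ¼*169)) - 12359 = (56 - 16*(8 - 65 - 169/4)) - 12359 = (56 - 16*(-397/4)) - 12359 = (56 + 1588) - 12359 = 1644 - 12359 = -10715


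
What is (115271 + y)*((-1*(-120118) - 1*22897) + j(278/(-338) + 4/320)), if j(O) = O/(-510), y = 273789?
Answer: 13040479040187403/344760 ≈ 3.7825e+10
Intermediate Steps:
j(O) = -O/510 (j(O) = O*(-1/510) = -O/510)
(115271 + y)*((-1*(-120118) - 1*22897) + j(278/(-338) + 4/320)) = (115271 + 273789)*((-1*(-120118) - 1*22897) - (278/(-338) + 4/320)/510) = 389060*((120118 - 22897) - (278*(-1/338) + 4*(1/320))/510) = 389060*(97221 - (-139/169 + 1/80)/510) = 389060*(97221 - 1/510*(-10951/13520)) = 389060*(97221 + 10951/6895200) = 389060*(670358250151/6895200) = 13040479040187403/344760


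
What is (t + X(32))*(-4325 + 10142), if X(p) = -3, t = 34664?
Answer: 201623037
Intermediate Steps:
(t + X(32))*(-4325 + 10142) = (34664 - 3)*(-4325 + 10142) = 34661*5817 = 201623037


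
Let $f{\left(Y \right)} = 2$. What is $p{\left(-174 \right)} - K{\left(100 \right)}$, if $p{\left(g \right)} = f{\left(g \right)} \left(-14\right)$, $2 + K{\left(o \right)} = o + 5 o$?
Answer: $-626$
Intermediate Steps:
$K{\left(o \right)} = -2 + 6 o$ ($K{\left(o \right)} = -2 + \left(o + 5 o\right) = -2 + 6 o$)
$p{\left(g \right)} = -28$ ($p{\left(g \right)} = 2 \left(-14\right) = -28$)
$p{\left(-174 \right)} - K{\left(100 \right)} = -28 - \left(-2 + 6 \cdot 100\right) = -28 - \left(-2 + 600\right) = -28 - 598 = -626$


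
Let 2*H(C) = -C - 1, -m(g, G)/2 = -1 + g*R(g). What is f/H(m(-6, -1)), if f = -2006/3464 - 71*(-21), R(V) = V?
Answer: 2581409/59754 ≈ 43.201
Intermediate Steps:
m(g, G) = 2 - 2*g² (m(g, G) = -2*(-1 + g*g) = -2*(-1 + g²) = 2 - 2*g²)
H(C) = -½ - C/2 (H(C) = (-C - 1)/2 = (-1 - C)/2 = -½ - C/2)
f = 2581409/1732 (f = -2006*1/3464 - 1*(-1491) = -1003/1732 + 1491 = 2581409/1732 ≈ 1490.4)
f/H(m(-6, -1)) = 2581409/(1732*(-½ - (2 - 2*(-6)²)/2)) = 2581409/(1732*(-½ - (2 - 2*36)/2)) = 2581409/(1732*(-½ - (2 - 72)/2)) = 2581409/(1732*(-½ - ½*(-70))) = 2581409/(1732*(-½ + 35)) = 2581409/(1732*(69/2)) = (2581409/1732)*(2/69) = 2581409/59754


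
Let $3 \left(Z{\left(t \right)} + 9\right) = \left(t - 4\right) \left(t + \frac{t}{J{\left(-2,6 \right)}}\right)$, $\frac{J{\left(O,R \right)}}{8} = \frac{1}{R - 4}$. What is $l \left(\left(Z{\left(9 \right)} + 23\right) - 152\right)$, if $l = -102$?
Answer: $\frac{24327}{2} \approx 12164.0$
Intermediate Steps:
$J{\left(O,R \right)} = \frac{8}{-4 + R}$ ($J{\left(O,R \right)} = \frac{8}{R - 4} = \frac{8}{-4 + R}$)
$Z{\left(t \right)} = -9 + \frac{5 t \left(-4 + t\right)}{12}$ ($Z{\left(t \right)} = -9 + \frac{\left(t - 4\right) \left(t + \frac{t}{8 \frac{1}{-4 + 6}}\right)}{3} = -9 + \frac{\left(-4 + t\right) \left(t + \frac{t}{8 \cdot \frac{1}{2}}\right)}{3} = -9 + \frac{\left(-4 + t\right) \left(t + \frac{t}{4}\right)}{3} = -9 + \frac{\left(-4 + t\right) \frac{5 t}{4}}{3} = -9 + \frac{\frac{5}{4} t \left(-4 + t\right)}{3} = -9 + \frac{5 t \left(-4 + t\right)}{12}$)
$l \left(\left(Z{\left(9 \right)} + 23\right) - 152\right) = - 102 \left(\left(\left(-9 - 15 + \frac{5 \cdot 9^{2}}{12}\right) + 23\right) - 152\right) = - 102 \left(\left(\left(-9 - 15 + \frac{5}{12} \cdot 81\right) + 23\right) - 152\right) = - 102 \left(\left(\left(-9 - 15 + \frac{135}{4}\right) + 23\right) - 152\right) = - 102 \left(\left(\frac{39}{4} + 23\right) - 152\right) = - 102 \left(\frac{131}{4} - 152\right) = \left(-102\right) \left(- \frac{477}{4}\right) = \frac{24327}{2}$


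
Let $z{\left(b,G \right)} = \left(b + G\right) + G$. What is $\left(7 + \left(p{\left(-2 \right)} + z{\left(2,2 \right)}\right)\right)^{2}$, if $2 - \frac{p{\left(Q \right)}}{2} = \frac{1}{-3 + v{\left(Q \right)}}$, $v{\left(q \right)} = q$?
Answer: $\frac{7569}{25} \approx 302.76$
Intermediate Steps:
$z{\left(b,G \right)} = b + 2 G$ ($z{\left(b,G \right)} = \left(G + b\right) + G = b + 2 G$)
$p{\left(Q \right)} = 4 - \frac{2}{-3 + Q}$
$\left(7 + \left(p{\left(-2 \right)} + z{\left(2,2 \right)}\right)\right)^{2} = \left(7 + \left(\frac{2 \left(-7 + 2 \left(-2\right)\right)}{-3 - 2} + \left(2 + 2 \cdot 2\right)\right)\right)^{2} = \left(7 + \left(\frac{2 \left(-7 - 4\right)}{-5} + \left(2 + 4\right)\right)\right)^{2} = \left(7 + \left(2 \left(- \frac{1}{5}\right) \left(-11\right) + 6\right)\right)^{2} = \left(7 + \left(\frac{22}{5} + 6\right)\right)^{2} = \left(7 + \frac{52}{5}\right)^{2} = \left(\frac{87}{5}\right)^{2} = \frac{7569}{25}$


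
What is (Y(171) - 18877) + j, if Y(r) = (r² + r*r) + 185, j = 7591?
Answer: 47381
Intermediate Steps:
Y(r) = 185 + 2*r² (Y(r) = (r² + r²) + 185 = 2*r² + 185 = 185 + 2*r²)
(Y(171) - 18877) + j = ((185 + 2*171²) - 18877) + 7591 = ((185 + 2*29241) - 18877) + 7591 = ((185 + 58482) - 18877) + 7591 = (58667 - 18877) + 7591 = 39790 + 7591 = 47381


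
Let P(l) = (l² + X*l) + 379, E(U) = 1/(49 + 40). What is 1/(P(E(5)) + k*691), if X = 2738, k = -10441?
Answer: -7921/57144638509 ≈ -1.3861e-7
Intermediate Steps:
E(U) = 1/89
P(l) = 379 + l² + 2738*l (P(l) = (l² + 2738*l) + 379 = 379 + l² + 2738*l)
1/(P(E(5)) + k*691) = 1/((379 + (1/89)² + 2738*(1/89)) - 10441*691) = 1/((379 + 1/7921 + 2738/89) - 7214731) = 1/(3245742/7921 - 7214731) = 1/(-57144638509/7921) = -7921/57144638509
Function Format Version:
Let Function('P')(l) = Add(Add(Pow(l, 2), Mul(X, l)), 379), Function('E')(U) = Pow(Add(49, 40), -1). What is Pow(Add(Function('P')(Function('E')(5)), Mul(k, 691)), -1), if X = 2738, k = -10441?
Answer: Rational(-7921, 57144638509) ≈ -1.3861e-7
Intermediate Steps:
Function('E')(U) = Rational(1, 89) (Function('E')(U) = Pow(89, -1) = Rational(1, 89))
Function('P')(l) = Add(379, Pow(l, 2), Mul(2738, l)) (Function('P')(l) = Add(Add(Pow(l, 2), Mul(2738, l)), 379) = Add(379, Pow(l, 2), Mul(2738, l)))
Pow(Add(Function('P')(Function('E')(5)), Mul(k, 691)), -1) = Pow(Add(Add(379, Pow(Rational(1, 89), 2), Mul(2738, Rational(1, 89))), Mul(-10441, 691)), -1) = Pow(Add(Add(379, Rational(1, 7921), Rational(2738, 89)), -7214731), -1) = Pow(Add(Rational(3245742, 7921), -7214731), -1) = Pow(Rational(-57144638509, 7921), -1) = Rational(-7921, 57144638509)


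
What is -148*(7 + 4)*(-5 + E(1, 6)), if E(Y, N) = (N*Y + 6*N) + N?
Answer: -70004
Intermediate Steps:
E(Y, N) = 7*N + N*Y (E(Y, N) = (6*N + N*Y) + N = 7*N + N*Y)
-148*(7 + 4)*(-5 + E(1, 6)) = -148*(7 + 4)*(-5 + 6*(7 + 1)) = -1628*(-5 + 6*8) = -1628*(-5 + 48) = -1628*43 = -148*473 = -70004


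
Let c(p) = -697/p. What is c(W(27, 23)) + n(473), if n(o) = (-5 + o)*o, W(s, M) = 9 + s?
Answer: 7968407/36 ≈ 2.2134e+5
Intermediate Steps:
n(o) = o*(-5 + o)
c(W(27, 23)) + n(473) = -697/(9 + 27) + 473*(-5 + 473) = -697/36 + 473*468 = -697*1/36 + 221364 = -697/36 + 221364 = 7968407/36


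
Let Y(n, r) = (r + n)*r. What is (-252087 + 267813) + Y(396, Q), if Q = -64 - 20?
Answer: -10482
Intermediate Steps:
Q = -84
Y(n, r) = r*(n + r) (Y(n, r) = (n + r)*r = r*(n + r))
(-252087 + 267813) + Y(396, Q) = (-252087 + 267813) - 84*(396 - 84) = 15726 - 84*312 = 15726 - 26208 = -10482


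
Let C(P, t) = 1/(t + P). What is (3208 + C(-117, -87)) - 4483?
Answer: -260101/204 ≈ -1275.0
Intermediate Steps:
C(P, t) = 1/(P + t)
(3208 + C(-117, -87)) - 4483 = (3208 + 1/(-117 - 87)) - 4483 = (3208 + 1/(-204)) - 4483 = (3208 - 1/204) - 4483 = 654431/204 - 4483 = -260101/204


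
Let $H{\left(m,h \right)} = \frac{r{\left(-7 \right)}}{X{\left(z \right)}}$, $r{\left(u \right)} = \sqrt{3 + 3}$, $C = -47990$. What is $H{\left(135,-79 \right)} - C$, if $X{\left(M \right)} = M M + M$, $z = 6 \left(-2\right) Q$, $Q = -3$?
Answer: $47990 + \frac{\sqrt{6}}{1332} \approx 47990.0$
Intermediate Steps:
$r{\left(u \right)} = \sqrt{6}$
$z = 36$ ($z = 6 \left(-2\right) \left(-3\right) = \left(-12\right) \left(-3\right) = 36$)
$X{\left(M \right)} = M + M^{2}$ ($X{\left(M \right)} = M^{2} + M = M + M^{2}$)
$H{\left(m,h \right)} = \frac{\sqrt{6}}{1332}$ ($H{\left(m,h \right)} = \frac{\sqrt{6}}{36 \left(1 + 36\right)} = \frac{\sqrt{6}}{36 \cdot 37} = \frac{\sqrt{6}}{1332}$)
$H{\left(135,-79 \right)} - C = \frac{\sqrt{6}}{1332} - -47990 = \frac{\sqrt{6}}{1332} + 47990 = 47990 + \frac{\sqrt{6}}{1332}$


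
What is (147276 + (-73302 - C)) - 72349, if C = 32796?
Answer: -31171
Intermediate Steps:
(147276 + (-73302 - C)) - 72349 = (147276 + (-73302 - 1*32796)) - 72349 = (147276 + (-73302 - 32796)) - 72349 = (147276 - 106098) - 72349 = 41178 - 72349 = -31171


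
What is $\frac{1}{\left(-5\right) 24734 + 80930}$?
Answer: $- \frac{1}{42740} \approx -2.3397 \cdot 10^{-5}$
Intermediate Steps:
$\frac{1}{\left(-5\right) 24734 + 80930} = \frac{1}{-123670 + 80930} = \frac{1}{-42740} = - \frac{1}{42740}$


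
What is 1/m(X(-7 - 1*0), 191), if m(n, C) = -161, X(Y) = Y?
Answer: -1/161 ≈ -0.0062112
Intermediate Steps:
1/m(X(-7 - 1*0), 191) = 1/(-161) = -1/161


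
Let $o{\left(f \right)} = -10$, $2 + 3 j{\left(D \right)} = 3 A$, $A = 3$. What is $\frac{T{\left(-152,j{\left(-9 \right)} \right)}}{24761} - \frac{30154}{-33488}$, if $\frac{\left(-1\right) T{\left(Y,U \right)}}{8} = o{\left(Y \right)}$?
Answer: $\frac{374661117}{414598184} \approx 0.90367$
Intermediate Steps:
$j{\left(D \right)} = \frac{7}{3}$ ($j{\left(D \right)} = - \frac{2}{3} + \frac{3 \cdot 3}{3} = - \frac{2}{3} + \frac{1}{3} \cdot 9 = - \frac{2}{3} + 3 = \frac{7}{3}$)
$T{\left(Y,U \right)} = 80$ ($T{\left(Y,U \right)} = \left(-8\right) \left(-10\right) = 80$)
$\frac{T{\left(-152,j{\left(-9 \right)} \right)}}{24761} - \frac{30154}{-33488} = \frac{80}{24761} - \frac{30154}{-33488} = 80 \cdot \frac{1}{24761} - - \frac{15077}{16744} = \frac{80}{24761} + \frac{15077}{16744} = \frac{374661117}{414598184}$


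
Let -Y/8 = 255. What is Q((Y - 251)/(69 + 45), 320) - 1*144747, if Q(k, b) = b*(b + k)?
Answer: -2780339/57 ≈ -48778.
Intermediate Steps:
Y = -2040 (Y = -8*255 = -2040)
Q((Y - 251)/(69 + 45), 320) - 1*144747 = 320*(320 + (-2040 - 251)/(69 + 45)) - 1*144747 = 320*(320 - 2291/114) - 144747 = 320*(34189/114) - 144747 = 5470240/57 - 144747 = -2780339/57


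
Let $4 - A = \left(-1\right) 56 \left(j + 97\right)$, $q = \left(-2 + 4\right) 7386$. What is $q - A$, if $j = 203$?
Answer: $-2032$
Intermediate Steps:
$q = 14772$ ($q = 2 \cdot 7386 = 14772$)
$A = 16804$ ($A = 4 - \left(-1\right) 56 \left(203 + 97\right) = 4 - \left(-56\right) 300 = 4 - -16800 = 4 + 16800 = 16804$)
$q - A = 14772 - 16804 = -2032$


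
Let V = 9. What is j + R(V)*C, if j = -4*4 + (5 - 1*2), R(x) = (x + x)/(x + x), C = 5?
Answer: -8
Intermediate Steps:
R(x) = 1 (R(x) = (2*x)/((2*x)) = (2*x)*(1/(2*x)) = 1)
j = -13 (j = -16 + (5 - 2) = -16 + 3 = -13)
j + R(V)*C = -13 + 1*5 = -13 + 5 = -8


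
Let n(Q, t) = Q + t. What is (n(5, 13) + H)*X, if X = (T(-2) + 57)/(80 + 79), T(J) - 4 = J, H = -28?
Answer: -590/159 ≈ -3.7107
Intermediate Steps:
T(J) = 4 + J
X = 59/159 (X = ((4 - 2) + 57)/(80 + 79) = (2 + 57)/159 = 59*(1/159) = 59/159 ≈ 0.37107)
(n(5, 13) + H)*X = ((5 + 13) - 28)*(59/159) = (18 - 28)*(59/159) = -10*59/159 = -590/159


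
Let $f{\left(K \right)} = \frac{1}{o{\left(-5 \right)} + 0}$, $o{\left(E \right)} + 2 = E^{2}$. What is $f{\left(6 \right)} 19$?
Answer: $\frac{19}{23} \approx 0.82609$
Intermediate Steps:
$o{\left(E \right)} = -2 + E^{2}$
$f{\left(K \right)} = \frac{1}{23}$ ($f{\left(K \right)} = \frac{1}{\left(-2 + \left(-5\right)^{2}\right) + 0} = \frac{1}{\left(-2 + 25\right) + 0} = \frac{1}{23 + 0} = \frac{1}{23}$)
$f{\left(6 \right)} 19 = \frac{1}{23} \cdot 19 = \frac{19}{23}$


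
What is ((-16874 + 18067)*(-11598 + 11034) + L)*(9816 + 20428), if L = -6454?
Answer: -20544930664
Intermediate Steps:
((-16874 + 18067)*(-11598 + 11034) + L)*(9816 + 20428) = ((-16874 + 18067)*(-11598 + 11034) - 6454)*(9816 + 20428) = (1193*(-564) - 6454)*30244 = (-672852 - 6454)*30244 = -679306*30244 = -20544930664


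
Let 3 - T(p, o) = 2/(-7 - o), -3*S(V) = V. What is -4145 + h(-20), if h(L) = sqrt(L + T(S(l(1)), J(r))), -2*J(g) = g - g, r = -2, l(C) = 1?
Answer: -4145 + 3*I*sqrt(91)/7 ≈ -4145.0 + 4.0883*I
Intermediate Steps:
S(V) = -V/3
J(g) = 0 (J(g) = -(g - g)/2 = -1/2*0 = 0)
T(p, o) = 3 - 2/(-7 - o)
h(L) = sqrt(23/7 + L) (h(L) = sqrt(L + (23 + 3*0)/(7 + 0)) = sqrt(L + (23 + 0)/7) = sqrt(L + (1/7)*23) = sqrt(L + 23/7) = sqrt(23/7 + L))
-4145 + h(-20) = -4145 + sqrt(161 + 49*(-20))/7 = -4145 + sqrt(161 - 980)/7 = -4145 + sqrt(-819)/7 = -4145 + (3*I*sqrt(91))/7 = -4145 + 3*I*sqrt(91)/7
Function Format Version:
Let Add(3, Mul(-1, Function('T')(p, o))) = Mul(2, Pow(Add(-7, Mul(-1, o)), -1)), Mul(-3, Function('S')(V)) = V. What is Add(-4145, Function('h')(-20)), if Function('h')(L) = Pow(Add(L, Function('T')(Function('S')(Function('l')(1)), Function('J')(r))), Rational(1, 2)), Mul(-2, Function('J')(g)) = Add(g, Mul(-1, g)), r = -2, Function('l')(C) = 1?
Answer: Add(-4145, Mul(Rational(3, 7), I, Pow(91, Rational(1, 2)))) ≈ Add(-4145.0, Mul(4.0883, I))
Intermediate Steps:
Function('S')(V) = Mul(Rational(-1, 3), V)
Function('J')(g) = 0 (Function('J')(g) = Mul(Rational(-1, 2), Add(g, Mul(-1, g))) = Mul(Rational(-1, 2), 0) = 0)
Function('T')(p, o) = Add(3, Mul(-2, Pow(Add(-7, Mul(-1, o)), -1))) (Function('T')(p, o) = Add(3, Mul(-1, Mul(2, Pow(Add(-7, Mul(-1, o)), -1)))) = Add(3, Mul(-2, Pow(Add(-7, Mul(-1, o)), -1))))
Function('h')(L) = Pow(Add(Rational(23, 7), L), Rational(1, 2)) (Function('h')(L) = Pow(Add(L, Mul(Pow(Add(7, 0), -1), Add(23, Mul(3, 0)))), Rational(1, 2)) = Pow(Add(L, Mul(Pow(7, -1), Add(23, 0))), Rational(1, 2)) = Pow(Add(L, Mul(Rational(1, 7), 23)), Rational(1, 2)) = Pow(Add(L, Rational(23, 7)), Rational(1, 2)) = Pow(Add(Rational(23, 7), L), Rational(1, 2)))
Add(-4145, Function('h')(-20)) = Add(-4145, Mul(Rational(1, 7), Pow(Add(161, Mul(49, -20)), Rational(1, 2)))) = Add(-4145, Mul(Rational(1, 7), Pow(Add(161, -980), Rational(1, 2)))) = Add(-4145, Mul(Rational(1, 7), Pow(-819, Rational(1, 2)))) = Add(-4145, Mul(Rational(1, 7), Mul(3, I, Pow(91, Rational(1, 2))))) = Add(-4145, Mul(Rational(3, 7), I, Pow(91, Rational(1, 2))))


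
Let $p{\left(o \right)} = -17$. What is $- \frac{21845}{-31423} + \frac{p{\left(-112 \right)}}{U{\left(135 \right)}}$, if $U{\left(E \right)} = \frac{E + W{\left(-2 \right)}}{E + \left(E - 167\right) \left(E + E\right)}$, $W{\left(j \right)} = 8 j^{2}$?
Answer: $\frac{4546942570}{5247641} \approx 866.47$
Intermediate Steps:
$U{\left(E \right)} = \frac{32 + E}{E + 2 E \left(-167 + E\right)}$ ($U{\left(E \right)} = \frac{E + 8 \left(-2\right)^{2}}{E + \left(E - 167\right) \left(E + E\right)} = \frac{E + 8 \cdot 4}{E + \left(-167 + E\right) 2 E} = \frac{E + 32}{E + 2 E \left(-167 + E\right)} = \frac{32 + E}{E + 2 E \left(-167 + E\right)}$)
$- \frac{21845}{-31423} + \frac{p{\left(-112 \right)}}{U{\left(135 \right)}} = - \frac{21845}{-31423} - \frac{17}{\frac{1}{135} \frac{1}{-333 + 2 \cdot 135} \left(32 + 135\right)} = \left(-21845\right) \left(- \frac{1}{31423}\right) - \frac{17}{\frac{1}{135} \frac{1}{-333 + 270} \cdot 167} = \frac{21845}{31423} - \frac{17}{\frac{1}{135} \frac{1}{-63} \cdot 167} = \frac{21845}{31423} - \frac{17}{\frac{1}{135} \left(- \frac{1}{63}\right) 167} = \frac{21845}{31423} - \frac{17}{- \frac{167}{8505}} = \frac{21845}{31423} - - \frac{144585}{167} = \frac{21845}{31423} + \frac{144585}{167} = \frac{4546942570}{5247641}$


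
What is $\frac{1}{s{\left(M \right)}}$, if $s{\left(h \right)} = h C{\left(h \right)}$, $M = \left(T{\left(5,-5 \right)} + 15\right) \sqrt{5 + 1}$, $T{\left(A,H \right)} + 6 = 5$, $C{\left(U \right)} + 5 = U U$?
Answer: $\frac{\sqrt{6}}{98364} \approx 2.4902 \cdot 10^{-5}$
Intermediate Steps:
$C{\left(U \right)} = -5 + U^{2}$ ($C{\left(U \right)} = -5 + U U = -5 + U^{2}$)
$T{\left(A,H \right)} = -1$ ($T{\left(A,H \right)} = -6 + 5 = -1$)
$M = 14 \sqrt{6}$ ($M = \left(-1 + 15\right) \sqrt{5 + 1} = 14 \sqrt{6} \approx 34.293$)
$s{\left(h \right)} = h \left(-5 + h^{2}\right)$
$\frac{1}{s{\left(M \right)}} = \frac{1}{14 \sqrt{6} \left(-5 + \left(14 \sqrt{6}\right)^{2}\right)} = \frac{1}{14 \sqrt{6} \left(-5 + 1176\right)} = \frac{1}{14 \sqrt{6} \cdot 1171} = \frac{1}{16394 \sqrt{6}} = \frac{\sqrt{6}}{98364}$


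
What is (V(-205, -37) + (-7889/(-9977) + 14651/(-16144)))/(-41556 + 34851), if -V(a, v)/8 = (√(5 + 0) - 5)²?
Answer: 38675298131/1079965553040 - 16*√5/1341 ≈ 0.0091322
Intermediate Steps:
V(a, v) = -8*(-5 + √5)² (V(a, v) = -8*(√(5 + 0) - 5)² = -8*(√5 - 5)² = -8*(-5 + √5)²)
(V(-205, -37) + (-7889/(-9977) + 14651/(-16144)))/(-41556 + 34851) = ((-240 + 80*√5) + (-7889/(-9977) + 14651/(-16144)))/(-41556 + 34851) = ((-240 + 80*√5) + (-7889*(-1/9977) + 14651*(-1/16144)))/(-6705) = ((-240 + 80*√5) + (7889/9977 - 14651/16144))*(-1/6705) = ((-240 + 80*√5) - 18813011/161068688)*(-1/6705) = (-38675298131/161068688 + 80*√5)*(-1/6705) = 38675298131/1079965553040 - 16*√5/1341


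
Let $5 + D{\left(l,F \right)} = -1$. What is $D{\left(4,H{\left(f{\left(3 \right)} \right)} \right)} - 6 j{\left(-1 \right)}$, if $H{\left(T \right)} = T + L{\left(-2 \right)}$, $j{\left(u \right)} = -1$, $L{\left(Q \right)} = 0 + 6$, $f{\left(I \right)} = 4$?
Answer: $0$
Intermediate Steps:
$L{\left(Q \right)} = 6$
$H{\left(T \right)} = 6 + T$ ($H{\left(T \right)} = T + 6 = 6 + T$)
$D{\left(l,F \right)} = -6$ ($D{\left(l,F \right)} = -5 - 1 = -6$)
$D{\left(4,H{\left(f{\left(3 \right)} \right)} \right)} - 6 j{\left(-1 \right)} = -6 - -6 = -6 + 6 = 0$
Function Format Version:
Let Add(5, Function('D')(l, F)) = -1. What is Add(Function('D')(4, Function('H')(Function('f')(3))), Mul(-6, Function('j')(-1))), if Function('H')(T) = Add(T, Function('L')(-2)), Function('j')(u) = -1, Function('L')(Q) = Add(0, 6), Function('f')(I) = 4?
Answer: 0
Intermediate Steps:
Function('L')(Q) = 6
Function('H')(T) = Add(6, T) (Function('H')(T) = Add(T, 6) = Add(6, T))
Function('D')(l, F) = -6 (Function('D')(l, F) = Add(-5, -1) = -6)
Add(Function('D')(4, Function('H')(Function('f')(3))), Mul(-6, Function('j')(-1))) = Add(-6, Mul(-6, -1)) = Add(-6, 6) = 0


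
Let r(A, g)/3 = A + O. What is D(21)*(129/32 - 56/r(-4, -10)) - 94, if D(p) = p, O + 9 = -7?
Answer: 1641/160 ≈ 10.256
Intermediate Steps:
O = -16 (O = -9 - 7 = -16)
r(A, g) = -48 + 3*A (r(A, g) = 3*(A - 16) = 3*(-16 + A) = -48 + 3*A)
D(21)*(129/32 - 56/r(-4, -10)) - 94 = 21*(129/32 - 56/(-48 + 3*(-4))) - 94 = 21*(129*(1/32) - 56/(-48 - 12)) - 94 = 21*(129/32 - 56/(-60)) - 94 = 21*(129/32 - 56*(-1/60)) - 94 = 21*(129/32 + 14/15) - 94 = 21*(2383/480) - 94 = 16681/160 - 94 = 1641/160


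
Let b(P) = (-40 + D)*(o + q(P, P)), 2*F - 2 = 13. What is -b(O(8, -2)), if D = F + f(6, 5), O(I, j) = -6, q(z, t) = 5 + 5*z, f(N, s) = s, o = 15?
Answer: -275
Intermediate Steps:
F = 15/2 (F = 1 + (½)*13 = 1 + 13/2 = 15/2 ≈ 7.5000)
D = 25/2 (D = 15/2 + 5 = 25/2 ≈ 12.500)
b(P) = -550 - 275*P/2 (b(P) = (-40 + 25/2)*(15 + (5 + 5*P)) = -55*(20 + 5*P)/2 = -550 - 275*P/2)
-b(O(8, -2)) = -(-550 - 275/2*(-6)) = -(-550 + 825) = -1*275 = -275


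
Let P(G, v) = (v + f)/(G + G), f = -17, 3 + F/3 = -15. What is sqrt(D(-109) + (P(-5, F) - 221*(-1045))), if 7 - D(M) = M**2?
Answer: sqrt(21907810)/10 ≈ 468.06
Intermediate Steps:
F = -54 (F = -9 + 3*(-15) = -9 - 45 = -54)
P(G, v) = (-17 + v)/(2*G) (P(G, v) = (v - 17)/(G + G) = (-17 + v)/((2*G)) = (-17 + v)*(1/(2*G)) = (-17 + v)/(2*G))
D(M) = 7 - M**2
sqrt(D(-109) + (P(-5, F) - 221*(-1045))) = sqrt((7 - 1*(-109)**2) + ((1/2)*(-17 - 54)/(-5) - 221*(-1045))) = sqrt((7 - 1*11881) + ((1/2)*(-1/5)*(-71) + 230945)) = sqrt((7 - 11881) + (71/10 + 230945)) = sqrt(-11874 + 2309521/10) = sqrt(2190781/10) = sqrt(21907810)/10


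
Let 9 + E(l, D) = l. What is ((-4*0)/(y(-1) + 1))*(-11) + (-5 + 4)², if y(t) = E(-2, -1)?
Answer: 1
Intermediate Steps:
E(l, D) = -9 + l
y(t) = -11 (y(t) = -9 - 2 = -11)
((-4*0)/(y(-1) + 1))*(-11) + (-5 + 4)² = ((-4*0)/(-11 + 1))*(-11) + (-5 + 4)² = (0/(-10))*(-11) + (-1)² = (0*(-⅒))*(-11) + 1 = 0*(-11) + 1 = 0 + 1 = 1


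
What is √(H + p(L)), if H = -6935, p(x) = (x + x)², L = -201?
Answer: √154669 ≈ 393.28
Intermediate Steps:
p(x) = 4*x² (p(x) = (2*x)² = 4*x²)
√(H + p(L)) = √(-6935 + 4*(-201)²) = √(-6935 + 4*40401) = √(-6935 + 161604) = √154669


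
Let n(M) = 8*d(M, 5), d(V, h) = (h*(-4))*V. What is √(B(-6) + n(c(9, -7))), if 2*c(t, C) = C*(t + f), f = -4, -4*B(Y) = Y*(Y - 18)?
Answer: 2*√691 ≈ 52.574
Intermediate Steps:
B(Y) = -Y*(-18 + Y)/4 (B(Y) = -Y*(Y - 18)/4 = -Y*(-18 + Y)/4)
c(t, C) = C*(-4 + t)/2 (c(t, C) = (C*(t - 4))/2 = (C*(-4 + t))/2 = C*(-4 + t)/2)
d(V, h) = -4*V*h (d(V, h) = (-4*h)*V = -4*V*h)
n(M) = -160*M (n(M) = 8*(-4*M*5) = 8*(-20*M) = -160*M)
√(B(-6) + n(c(9, -7))) = √((¼)*(-6)*(18 - 1*(-6)) - 80*(-7)*(-4 + 9)) = √((¼)*(-6)*(18 + 6) - 80*(-7)*5) = √((¼)*(-6)*24 - 160*(-35/2)) = √(-36 + 2800) = √2764 = 2*√691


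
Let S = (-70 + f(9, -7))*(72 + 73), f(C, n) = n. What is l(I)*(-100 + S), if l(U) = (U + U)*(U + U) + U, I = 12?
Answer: -6623820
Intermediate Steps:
S = -11165 (S = (-70 - 7)*(72 + 73) = -77*145 = -11165)
l(U) = U + 4*U**2 (l(U) = (2*U)*(2*U) + U = 4*U**2 + U = U + 4*U**2)
l(I)*(-100 + S) = (12*(1 + 4*12))*(-100 - 11165) = (12*(1 + 48))*(-11265) = (12*49)*(-11265) = 588*(-11265) = -6623820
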